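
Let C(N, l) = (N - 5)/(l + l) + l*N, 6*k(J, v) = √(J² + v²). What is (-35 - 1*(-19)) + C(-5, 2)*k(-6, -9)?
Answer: -16 - 25*√13/4 ≈ -38.535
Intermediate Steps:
k(J, v) = √(J² + v²)/6
C(N, l) = N*l + (-5 + N)/(2*l) (C(N, l) = (-5 + N)/((2*l)) + N*l = (-5 + N)*(1/(2*l)) + N*l = (-5 + N)/(2*l) + N*l = N*l + (-5 + N)/(2*l))
(-35 - 1*(-19)) + C(-5, 2)*k(-6, -9) = (-35 - 1*(-19)) + ((½)*(-5 - 5 + 2*(-5)*2²)/2)*(√((-6)² + (-9)²)/6) = (-35 + 19) + ((½)*(½)*(-5 - 5 + 2*(-5)*4))*(√(36 + 81)/6) = -16 + ((½)*(½)*(-5 - 5 - 40))*(√117/6) = -16 + ((½)*(½)*(-50))*((3*√13)/6) = -16 - 25*√13/4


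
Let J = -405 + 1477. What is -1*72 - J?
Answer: -1144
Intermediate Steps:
J = 1072
-1*72 - J = -1*72 - 1*1072 = -72 - 1072 = -1144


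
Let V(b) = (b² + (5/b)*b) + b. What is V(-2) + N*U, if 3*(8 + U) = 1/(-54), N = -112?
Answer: 73199/81 ≈ 903.69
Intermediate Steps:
U = -1297/162 (U = -8 + (⅓)/(-54) = -8 + (⅓)*(-1/54) = -8 - 1/162 = -1297/162 ≈ -8.0062)
V(b) = 5 + b + b² (V(b) = (b² + 5) + b = (5 + b²) + b = 5 + b + b²)
V(-2) + N*U = (5 - 2 + (-2)²) - 112*(-1297/162) = (5 - 2 + 4) + 72632/81 = 7 + 72632/81 = 73199/81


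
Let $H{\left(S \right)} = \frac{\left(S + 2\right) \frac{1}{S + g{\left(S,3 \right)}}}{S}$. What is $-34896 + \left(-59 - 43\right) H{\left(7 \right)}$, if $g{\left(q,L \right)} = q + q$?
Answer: $- \frac{1710210}{49} \approx -34902.0$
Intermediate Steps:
$g{\left(q,L \right)} = 2 q$
$H{\left(S \right)} = \frac{2 + S}{3 S^{2}}$ ($H{\left(S \right)} = \frac{\left(S + 2\right) \frac{1}{S + 2 S}}{S} = \frac{\left(2 + S\right) \frac{1}{3 S}}{S} = \frac{\frac{1}{3} \frac{1}{S} \left(2 + S\right)}{S} = \frac{2 + S}{3 S^{2}}$)
$-34896 + \left(-59 - 43\right) H{\left(7 \right)} = -34896 + \left(-59 - 43\right) \frac{2 + 7}{3 \cdot 49} = -34896 + \left(-59 - 43\right) \frac{1}{3} \cdot \frac{1}{49} \cdot 9 = -34896 - \frac{306}{49} = - \frac{1710210}{49}$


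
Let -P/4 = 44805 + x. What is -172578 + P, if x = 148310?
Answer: -945038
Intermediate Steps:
P = -772460 (P = -4*(44805 + 148310) = -4*193115 = -772460)
-172578 + P = -172578 - 772460 = -945038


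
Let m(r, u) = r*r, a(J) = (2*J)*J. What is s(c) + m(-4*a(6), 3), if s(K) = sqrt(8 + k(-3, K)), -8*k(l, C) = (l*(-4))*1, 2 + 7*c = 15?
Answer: 82944 + sqrt(26)/2 ≈ 82947.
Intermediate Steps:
c = 13/7 (c = -2/7 + (1/7)*15 = -2/7 + 15/7 = 13/7 ≈ 1.8571)
a(J) = 2*J**2
k(l, C) = l/2 (k(l, C) = -l*(-4)/8 = -(-4*l)/8 = -(-1)*l/2 = l/2)
m(r, u) = r**2
s(K) = sqrt(26)/2 (s(K) = sqrt(8 + (1/2)*(-3)) = sqrt(8 - 3/2) = sqrt(13/2) = sqrt(26)/2)
s(c) + m(-4*a(6), 3) = sqrt(26)/2 + (-8*6**2)**2 = sqrt(26)/2 + (-8*36)**2 = sqrt(26)/2 + (-4*72)**2 = sqrt(26)/2 + (-288)**2 = sqrt(26)/2 + 82944 = 82944 + sqrt(26)/2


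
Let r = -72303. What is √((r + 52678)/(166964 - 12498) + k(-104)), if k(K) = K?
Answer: 9*I*√181492066/11882 ≈ 10.204*I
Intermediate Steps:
√((r + 52678)/(166964 - 12498) + k(-104)) = √((-72303 + 52678)/(166964 - 12498) - 104) = √(-19625/154466 - 104) = √(-16084089/154466) = 9*I*√181492066/11882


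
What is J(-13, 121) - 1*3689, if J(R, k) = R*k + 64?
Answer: -5198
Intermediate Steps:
J(R, k) = 64 + R*k
J(-13, 121) - 1*3689 = (64 - 13*121) - 1*3689 = (64 - 1573) - 3689 = -1509 - 3689 = -5198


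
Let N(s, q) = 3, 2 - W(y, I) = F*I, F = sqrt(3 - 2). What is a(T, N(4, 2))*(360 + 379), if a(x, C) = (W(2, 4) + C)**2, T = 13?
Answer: 739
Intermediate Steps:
F = 1 (F = sqrt(1) = 1)
W(y, I) = 2 - I
a(x, C) = (-2 + C)**2 (a(x, C) = ((2 - 1*4) + C)**2 = ((2 - 4) + C)**2 = (-2 + C)**2)
a(T, N(4, 2))*(360 + 379) = (-2 + 3)**2*(360 + 379) = 1**2*739 = 1*739 = 739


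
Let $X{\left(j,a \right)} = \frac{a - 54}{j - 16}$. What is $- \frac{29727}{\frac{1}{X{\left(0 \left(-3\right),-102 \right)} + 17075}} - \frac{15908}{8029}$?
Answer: $- \frac{16311021577769}{32116} \approx -5.0788 \cdot 10^{8}$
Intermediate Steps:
$X{\left(j,a \right)} = \frac{-54 + a}{-16 + j}$
$- \frac{29727}{\frac{1}{X{\left(0 \left(-3\right),-102 \right)} + 17075}} - \frac{15908}{8029} = - \frac{29727}{\frac{1}{\frac{-54 - 102}{-16 + 0 \left(-3\right)} + 17075}} - \frac{15908}{8029} = - \frac{29727}{\frac{1}{\frac{1}{-16 + 0} \left(-156\right) + 17075}} - \frac{15908}{8029} = - \frac{29727}{\frac{1}{\frac{1}{-16} \left(-156\right) + 17075}} - \frac{15908}{8029} = - \frac{29727}{\frac{1}{\left(- \frac{1}{16}\right) \left(-156\right) + 17075}} - \frac{15908}{8029} = - \frac{29727}{\frac{1}{\frac{39}{4} + 17075}} - \frac{15908}{8029} = - \frac{29727}{\frac{1}{\frac{68339}{4}}} - \frac{15908}{8029} = - \frac{29727}{\frac{4}{68339}} - \frac{15908}{8029} = \left(-29727\right) \frac{68339}{4} - \frac{15908}{8029} = - \frac{2031513453}{4} - \frac{15908}{8029} = - \frac{16311021577769}{32116}$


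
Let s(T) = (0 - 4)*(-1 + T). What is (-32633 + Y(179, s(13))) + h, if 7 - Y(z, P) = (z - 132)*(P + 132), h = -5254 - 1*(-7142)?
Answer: -34686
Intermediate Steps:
h = 1888 (h = -5254 + 7142 = 1888)
s(T) = 4 - 4*T (s(T) = -4*(-1 + T) = 4 - 4*T)
Y(z, P) = 7 - (-132 + z)*(132 + P) (Y(z, P) = 7 - (z - 132)*(P + 132) = 7 - (-132 + z)*(132 + P))
(-32633 + Y(179, s(13))) + h = (-32633 + (17431 - 132*179 + 132*(4 - 4*13) - 1*(4 - 4*13)*179)) + 1888 = (-32633 + (17431 - 23628 + 132*(4 - 52) - 1*(4 - 52)*179)) + 1888 = (-32633 + (17431 - 23628 + 132*(-48) - 1*(-48)*179)) + 1888 = (-32633 + (17431 - 23628 - 6336 + 8592)) + 1888 = (-32633 - 3941) + 1888 = -36574 + 1888 = -34686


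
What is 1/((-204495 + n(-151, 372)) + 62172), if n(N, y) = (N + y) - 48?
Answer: -1/142150 ≈ -7.0348e-6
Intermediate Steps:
n(N, y) = -48 + N + y
1/((-204495 + n(-151, 372)) + 62172) = 1/((-204495 + (-48 - 151 + 372)) + 62172) = 1/((-204495 + 173) + 62172) = 1/(-204322 + 62172) = 1/(-142150) = -1/142150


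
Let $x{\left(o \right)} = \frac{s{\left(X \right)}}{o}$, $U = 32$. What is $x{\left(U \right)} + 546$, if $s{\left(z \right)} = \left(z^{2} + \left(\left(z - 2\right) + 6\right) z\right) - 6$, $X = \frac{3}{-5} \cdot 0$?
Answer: $\frac{8733}{16} \approx 545.81$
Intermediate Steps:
$X = 0$ ($X = 3 \left(- \frac{1}{5}\right) 0 = \left(- \frac{3}{5}\right) 0 = 0$)
$s{\left(z \right)} = -6 + z^{2} + z \left(4 + z\right)$ ($s{\left(z \right)} = \left(z^{2} + \left(\left(-2 + z\right) + 6\right) z\right) - 6 = \left(z^{2} + \left(4 + z\right) z\right) - 6 = \left(z^{2} + z \left(4 + z\right)\right) - 6 = -6 + z^{2} + z \left(4 + z\right)$)
$x{\left(o \right)} = - \frac{6}{o}$ ($x{\left(o \right)} = \frac{-6 + 2 \cdot 0^{2} + 4 \cdot 0}{o} = \frac{-6 + 2 \cdot 0 + 0}{o} = \frac{-6 + 0 + 0}{o} = - \frac{6}{o}$)
$x{\left(U \right)} + 546 = - \frac{6}{32} + 546 = \left(-6\right) \frac{1}{32} + 546 = - \frac{3}{16} + 546 = \frac{8733}{16}$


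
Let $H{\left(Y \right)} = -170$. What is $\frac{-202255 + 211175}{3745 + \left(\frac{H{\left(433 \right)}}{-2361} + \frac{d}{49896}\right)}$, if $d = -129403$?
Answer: $\frac{350271915840}{146960216519} \approx 2.3834$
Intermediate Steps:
$\frac{-202255 + 211175}{3745 + \left(\frac{H{\left(433 \right)}}{-2361} + \frac{d}{49896}\right)} = \frac{-202255 + 211175}{3745 - \left(- \frac{170}{2361} + \frac{129403}{49896}\right)} = \frac{8920}{3745 - \frac{99012721}{39268152}} = \frac{8920}{\frac{146960216519}{39268152}} = 8920 \cdot \frac{39268152}{146960216519} = \frac{350271915840}{146960216519}$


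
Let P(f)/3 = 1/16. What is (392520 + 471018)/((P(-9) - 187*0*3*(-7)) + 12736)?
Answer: 13816608/203779 ≈ 67.802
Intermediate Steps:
P(f) = 3/16
(392520 + 471018)/((P(-9) - 187*0*3*(-7)) + 12736) = (392520 + 471018)/((3/16 - 187*0*3*(-7)) + 12736) = 863538/((3/16 - 0*(-7)) + 12736) = 863538/((3/16 - 187*0) + 12736) = 863538/((3/16 + 0) + 12736) = 863538/(3/16 + 12736) = 863538/(203779/16) = 863538*(16/203779) = 13816608/203779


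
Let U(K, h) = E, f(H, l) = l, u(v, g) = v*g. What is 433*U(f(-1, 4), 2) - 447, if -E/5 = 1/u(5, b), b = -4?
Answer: -1355/4 ≈ -338.75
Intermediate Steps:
u(v, g) = g*v
E = 1/4 (E = -5/((-4*5)) = -5/(-20) = -5*(-1/20) = 1/4 ≈ 0.25000)
U(K, h) = 1/4
433*U(f(-1, 4), 2) - 447 = 433*(1/4) - 447 = 433/4 - 447 = -1355/4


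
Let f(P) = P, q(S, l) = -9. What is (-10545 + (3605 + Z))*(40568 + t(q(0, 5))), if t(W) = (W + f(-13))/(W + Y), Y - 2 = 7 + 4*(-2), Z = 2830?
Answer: -333491565/2 ≈ -1.6675e+8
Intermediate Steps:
Y = 1 (Y = 2 + (7 + 4*(-2)) = 2 + (7 - 8) = 2 - 1 = 1)
t(W) = (-13 + W)/(1 + W) (t(W) = (W - 13)/(W + 1) = (-13 + W)/(1 + W))
(-10545 + (3605 + Z))*(40568 + t(q(0, 5))) = (-10545 + (3605 + 2830))*(40568 + (-13 - 9)/(1 - 9)) = (-10545 + 6435)*(40568 - 22/(-8)) = -4110*(40568 - ⅛*(-22)) = -4110*(40568 + 11/4) = -4110*162283/4 = -333491565/2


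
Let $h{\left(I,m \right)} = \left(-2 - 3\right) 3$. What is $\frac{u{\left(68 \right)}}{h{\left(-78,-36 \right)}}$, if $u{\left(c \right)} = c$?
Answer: $- \frac{68}{15} \approx -4.5333$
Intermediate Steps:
$h{\left(I,m \right)} = -15$ ($h{\left(I,m \right)} = \left(-5\right) 3 = -15$)
$\frac{u{\left(68 \right)}}{h{\left(-78,-36 \right)}} = \frac{68}{-15} = 68 \left(- \frac{1}{15}\right) = - \frac{68}{15}$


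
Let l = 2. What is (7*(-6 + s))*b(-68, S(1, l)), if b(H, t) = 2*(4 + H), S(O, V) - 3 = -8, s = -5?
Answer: 9856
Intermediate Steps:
S(O, V) = -5 (S(O, V) = 3 - 8 = -5)
b(H, t) = 8 + 2*H
(7*(-6 + s))*b(-68, S(1, l)) = (7*(-6 - 5))*(8 + 2*(-68)) = (7*(-11))*(8 - 136) = -77*(-128) = 9856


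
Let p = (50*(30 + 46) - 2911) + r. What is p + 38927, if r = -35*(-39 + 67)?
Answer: 38836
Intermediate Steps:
r = -980 (r = -35*28 = -980)
p = -91 (p = (50*(30 + 46) - 2911) - 980 = (50*76 - 2911) - 980 = (3800 - 2911) - 980 = 889 - 980 = -91)
p + 38927 = -91 + 38927 = 38836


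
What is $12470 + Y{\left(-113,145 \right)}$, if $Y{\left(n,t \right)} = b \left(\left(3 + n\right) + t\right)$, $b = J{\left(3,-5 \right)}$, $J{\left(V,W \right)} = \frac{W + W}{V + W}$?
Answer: $12645$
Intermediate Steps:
$J{\left(V,W \right)} = \frac{2 W}{V + W}$
$b = 5$ ($b = 2 \left(-5\right) \frac{1}{3 - 5} = 2 \left(-5\right) \frac{1}{-2} = 2 \left(-5\right) \left(- \frac{1}{2}\right) = 5$)
$Y{\left(n,t \right)} = 15 + 5 n + 5 t$ ($Y{\left(n,t \right)} = 5 \left(\left(3 + n\right) + t\right) = 5 \left(3 + n + t\right) = 15 + 5 n + 5 t$)
$12470 + Y{\left(-113,145 \right)} = 12470 + \left(15 + 5 \left(-113\right) + 5 \cdot 145\right) = 12470 + \left(15 - 565 + 725\right) = 12470 + 175 = 12645$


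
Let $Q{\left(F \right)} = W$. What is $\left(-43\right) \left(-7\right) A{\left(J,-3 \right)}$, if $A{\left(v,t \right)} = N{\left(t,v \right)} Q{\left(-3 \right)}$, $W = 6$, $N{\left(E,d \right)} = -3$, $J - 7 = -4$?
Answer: $-5418$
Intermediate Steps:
$J = 3$ ($J = 7 - 4 = 3$)
$Q{\left(F \right)} = 6$
$A{\left(v,t \right)} = -18$ ($A{\left(v,t \right)} = \left(-3\right) 6 = -18$)
$\left(-43\right) \left(-7\right) A{\left(J,-3 \right)} = \left(-43\right) \left(-7\right) \left(-18\right) = 301 \left(-18\right) = -5418$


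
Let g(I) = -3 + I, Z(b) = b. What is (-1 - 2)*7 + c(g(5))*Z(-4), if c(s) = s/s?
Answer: -25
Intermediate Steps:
c(s) = 1
(-1 - 2)*7 + c(g(5))*Z(-4) = (-1 - 2)*7 + 1*(-4) = -3*7 - 4 = -21 - 4 = -25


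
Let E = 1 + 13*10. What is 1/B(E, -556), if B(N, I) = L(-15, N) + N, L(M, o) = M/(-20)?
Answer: 4/527 ≈ 0.0075901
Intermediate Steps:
L(M, o) = -M/20 (L(M, o) = M*(-1/20) = -M/20)
E = 131 (E = 1 + 130 = 131)
B(N, I) = 3/4 + N (B(N, I) = -1/20*(-15) + N = 3/4 + N)
1/B(E, -556) = 1/(3/4 + 131) = 1/(527/4) = 4/527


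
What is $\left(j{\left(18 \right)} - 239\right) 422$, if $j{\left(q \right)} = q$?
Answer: $-93262$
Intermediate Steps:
$\left(j{\left(18 \right)} - 239\right) 422 = \left(18 - 239\right) 422 = \left(-221\right) 422 = -93262$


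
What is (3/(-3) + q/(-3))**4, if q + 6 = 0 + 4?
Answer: 1/81 ≈ 0.012346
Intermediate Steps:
q = -2 (q = -6 + (0 + 4) = -6 + 4 = -2)
(3/(-3) + q/(-3))**4 = (3/(-3) - 2/(-3))**4 = (3*(-1/3) - 2*(-1/3))**4 = (-1 + 2/3)**4 = (-1/3)**4 = 1/81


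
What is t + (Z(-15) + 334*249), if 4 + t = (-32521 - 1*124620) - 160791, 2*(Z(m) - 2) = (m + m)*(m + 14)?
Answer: -234753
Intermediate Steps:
Z(m) = 2 + m*(14 + m) (Z(m) = 2 + ((m + m)*(m + 14))/2 = 2 + ((2*m)*(14 + m))/2 = 2 + (2*m*(14 + m))/2 = 2 + m*(14 + m))
t = -317936 (t = -4 + ((-32521 - 1*124620) - 160791) = -4 + ((-32521 - 124620) - 160791) = -4 + (-157141 - 160791) = -4 - 317932 = -317936)
t + (Z(-15) + 334*249) = -317936 + ((2 + (-15)² + 14*(-15)) + 334*249) = -317936 + ((2 + 225 - 210) + 83166) = -317936 + (17 + 83166) = -317936 + 83183 = -234753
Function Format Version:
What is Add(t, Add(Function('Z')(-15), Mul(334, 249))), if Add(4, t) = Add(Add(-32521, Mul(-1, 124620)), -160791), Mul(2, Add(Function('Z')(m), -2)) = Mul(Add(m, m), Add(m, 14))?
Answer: -234753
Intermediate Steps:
Function('Z')(m) = Add(2, Mul(m, Add(14, m))) (Function('Z')(m) = Add(2, Mul(Rational(1, 2), Mul(Add(m, m), Add(m, 14)))) = Add(2, Mul(Rational(1, 2), Mul(Mul(2, m), Add(14, m)))) = Add(2, Mul(Rational(1, 2), Mul(2, m, Add(14, m)))) = Add(2, Mul(m, Add(14, m))))
t = -317936 (t = Add(-4, Add(Add(-32521, Mul(-1, 124620)), -160791)) = Add(-4, Add(Add(-32521, -124620), -160791)) = Add(-4, Add(-157141, -160791)) = Add(-4, -317932) = -317936)
Add(t, Add(Function('Z')(-15), Mul(334, 249))) = Add(-317936, Add(Add(2, Pow(-15, 2), Mul(14, -15)), Mul(334, 249))) = Add(-317936, Add(Add(2, 225, -210), 83166)) = Add(-317936, Add(17, 83166)) = Add(-317936, 83183) = -234753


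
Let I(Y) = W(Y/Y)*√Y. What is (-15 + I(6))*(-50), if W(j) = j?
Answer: 750 - 50*√6 ≈ 627.53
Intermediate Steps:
I(Y) = √Y (I(Y) = (Y/Y)*√Y = 1*√Y = √Y)
(-15 + I(6))*(-50) = (-15 + √6)*(-50) = 750 - 50*√6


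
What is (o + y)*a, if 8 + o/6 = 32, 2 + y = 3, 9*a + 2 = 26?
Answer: 1160/3 ≈ 386.67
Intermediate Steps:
a = 8/3 (a = -2/9 + (1/9)*26 = -2/9 + 26/9 = 8/3 ≈ 2.6667)
y = 1 (y = -2 + 3 = 1)
o = 144 (o = -48 + 6*32 = -48 + 192 = 144)
(o + y)*a = (144 + 1)*(8/3) = 145*(8/3) = 1160/3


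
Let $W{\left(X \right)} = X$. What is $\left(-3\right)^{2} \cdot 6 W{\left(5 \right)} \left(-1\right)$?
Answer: $-270$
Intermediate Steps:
$\left(-3\right)^{2} \cdot 6 W{\left(5 \right)} \left(-1\right) = \left(-3\right)^{2} \cdot 6 \cdot 5 \left(-1\right) = 9 \cdot 30 \left(-1\right) = 9 \left(-30\right) = -270$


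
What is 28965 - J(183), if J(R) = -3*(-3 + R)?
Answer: 29505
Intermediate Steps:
J(R) = 9 - 3*R
28965 - J(183) = 28965 - (9 - 3*183) = 28965 - (9 - 549) = 28965 - 1*(-540) = 28965 + 540 = 29505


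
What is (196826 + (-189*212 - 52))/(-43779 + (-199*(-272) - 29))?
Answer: 78353/5160 ≈ 15.185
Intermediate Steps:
(196826 + (-189*212 - 52))/(-43779 + (-199*(-272) - 29)) = (196826 + (-40068 - 52))/(-43779 + (54128 - 29)) = (196826 - 40120)/(-43779 + 54099) = 156706/10320 = 156706*(1/10320) = 78353/5160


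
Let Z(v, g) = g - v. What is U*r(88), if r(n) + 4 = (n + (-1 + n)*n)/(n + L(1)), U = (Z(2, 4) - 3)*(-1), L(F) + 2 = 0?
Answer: 3700/43 ≈ 86.047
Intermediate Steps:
L(F) = -2 (L(F) = -2 + 0 = -2)
U = 1 (U = ((4 - 1*2) - 3)*(-1) = ((4 - 2) - 3)*(-1) = (2 - 3)*(-1) = -1*(-1) = 1)
r(n) = -4 + (n + n*(-1 + n))/(-2 + n) (r(n) = -4 + (n + (-1 + n)*n)/(n - 2) = -4 + (n + n*(-1 + n))/(-2 + n))
U*r(88) = 1*((8 + 88² - 4*88)/(-2 + 88)) = 1*((8 + 7744 - 352)/86) = 1*((1/86)*7400) = 1*(3700/43) = 3700/43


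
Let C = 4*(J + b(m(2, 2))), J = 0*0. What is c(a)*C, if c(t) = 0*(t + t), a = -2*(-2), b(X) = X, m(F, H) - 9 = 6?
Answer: 0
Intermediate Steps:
m(F, H) = 15 (m(F, H) = 9 + 6 = 15)
J = 0
a = 4
c(t) = 0 (c(t) = 0*(2*t) = 0)
C = 60 (C = 4*(0 + 15) = 4*15 = 60)
c(a)*C = 0*60 = 0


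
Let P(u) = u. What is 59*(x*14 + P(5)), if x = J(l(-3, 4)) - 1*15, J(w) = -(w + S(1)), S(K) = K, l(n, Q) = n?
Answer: -10443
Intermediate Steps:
J(w) = -1 - w (J(w) = -(w + 1) = -(1 + w) = -1 - w)
x = -13 (x = (-1 - 1*(-3)) - 1*15 = (-1 + 3) - 15 = 2 - 15 = -13)
59*(x*14 + P(5)) = 59*(-13*14 + 5) = 59*(-182 + 5) = 59*(-177) = -10443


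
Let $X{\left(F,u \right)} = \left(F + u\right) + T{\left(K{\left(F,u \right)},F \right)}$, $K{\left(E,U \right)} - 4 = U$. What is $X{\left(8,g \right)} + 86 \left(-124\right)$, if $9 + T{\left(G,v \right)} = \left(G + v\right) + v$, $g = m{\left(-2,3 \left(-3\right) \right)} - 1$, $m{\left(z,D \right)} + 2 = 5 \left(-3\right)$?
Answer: $-10681$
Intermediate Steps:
$m{\left(z,D \right)} = -17$ ($m{\left(z,D \right)} = -2 + 5 \left(-3\right) = -2 - 15 = -17$)
$g = -18$ ($g = -17 - 1 = -18$)
$K{\left(E,U \right)} = 4 + U$
$T{\left(G,v \right)} = -9 + G + 2 v$ ($T{\left(G,v \right)} = -9 + \left(\left(G + v\right) + v\right) = -9 + \left(G + 2 v\right) = -9 + G + 2 v$)
$X{\left(F,u \right)} = -5 + 2 u + 3 F$ ($X{\left(F,u \right)} = \left(F + u\right) + \left(-9 + \left(4 + u\right) + 2 F\right) = \left(F + u\right) + \left(-5 + u + 2 F\right) = -5 + 2 u + 3 F$)
$X{\left(8,g \right)} + 86 \left(-124\right) = \left(-5 + 2 \left(-18\right) + 3 \cdot 8\right) + 86 \left(-124\right) = \left(-5 - 36 + 24\right) - 10664 = -17 - 10664 = -10681$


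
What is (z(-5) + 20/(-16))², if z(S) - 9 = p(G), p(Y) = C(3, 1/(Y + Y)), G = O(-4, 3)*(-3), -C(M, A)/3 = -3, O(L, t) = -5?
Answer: 4489/16 ≈ 280.56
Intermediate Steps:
C(M, A) = 9 (C(M, A) = -3*(-3) = 9)
G = 15 (G = -5*(-3) = 15)
p(Y) = 9
z(S) = 18 (z(S) = 9 + 9 = 18)
(z(-5) + 20/(-16))² = (18 + 20/(-16))² = (18 + 20*(-1/16))² = (18 - 5/4)² = (67/4)² = 4489/16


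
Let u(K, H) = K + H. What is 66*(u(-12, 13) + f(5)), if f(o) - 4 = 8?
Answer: 858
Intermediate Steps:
f(o) = 12 (f(o) = 4 + 8 = 12)
u(K, H) = H + K
66*(u(-12, 13) + f(5)) = 66*((13 - 12) + 12) = 66*(1 + 12) = 66*13 = 858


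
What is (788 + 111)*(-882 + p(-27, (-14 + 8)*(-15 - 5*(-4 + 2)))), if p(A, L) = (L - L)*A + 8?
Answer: -785726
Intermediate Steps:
p(A, L) = 8 (p(A, L) = 0*A + 8 = 0 + 8 = 8)
(788 + 111)*(-882 + p(-27, (-14 + 8)*(-15 - 5*(-4 + 2)))) = (788 + 111)*(-882 + 8) = 899*(-874) = -785726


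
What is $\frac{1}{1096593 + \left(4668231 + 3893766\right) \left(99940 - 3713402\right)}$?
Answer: $- \frac{1}{30938449707021} \approx -3.2322 \cdot 10^{-14}$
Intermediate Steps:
$\frac{1}{1096593 + \left(4668231 + 3893766\right) \left(99940 - 3713402\right)} = \frac{1}{1096593 + 8561997 \left(-3613462\right)} = \frac{1}{1096593 - 30938450803614} = \frac{1}{-30938449707021} = - \frac{1}{30938449707021}$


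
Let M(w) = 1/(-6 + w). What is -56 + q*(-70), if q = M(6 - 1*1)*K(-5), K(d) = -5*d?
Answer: 1694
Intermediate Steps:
q = -25 (q = (-5*(-5))/(-6 + (6 - 1*1)) = 25/(-6 + (6 - 1)) = 25/(-6 + 5) = 25/(-1) = -1*25 = -25)
-56 + q*(-70) = -56 - 25*(-70) = -56 + 1750 = 1694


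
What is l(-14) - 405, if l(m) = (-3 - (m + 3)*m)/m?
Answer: -5513/14 ≈ -393.79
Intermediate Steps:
l(m) = (-3 - m*(3 + m))/m (l(m) = (-3 - (3 + m)*m)/m = (-3 - m*(3 + m))/m)
l(-14) - 405 = (-3 - 1*(-14) - 3/(-14)) - 405 = (-3 + 14 - 3*(-1/14)) - 405 = (-3 + 14 + 3/14) - 405 = 157/14 - 405 = -5513/14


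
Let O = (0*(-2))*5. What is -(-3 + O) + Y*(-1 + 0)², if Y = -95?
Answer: -92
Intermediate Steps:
O = 0 (O = 0*5 = 0)
-(-3 + O) + Y*(-1 + 0)² = -(-3 + 0) - 95*(-1 + 0)² = -1*(-3) - 95*(-1)² = 3 - 95*1 = 3 - 95 = -92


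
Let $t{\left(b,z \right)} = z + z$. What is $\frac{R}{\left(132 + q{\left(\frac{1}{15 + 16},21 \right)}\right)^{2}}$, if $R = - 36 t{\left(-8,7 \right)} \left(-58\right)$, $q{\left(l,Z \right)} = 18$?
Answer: $\frac{812}{625} \approx 1.2992$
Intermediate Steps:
$t{\left(b,z \right)} = 2 z$
$R = 29232$ ($R = - 36 \cdot 2 \cdot 7 \left(-58\right) = \left(-36\right) 14 \left(-58\right) = \left(-504\right) \left(-58\right) = 29232$)
$\frac{R}{\left(132 + q{\left(\frac{1}{15 + 16},21 \right)}\right)^{2}} = \frac{29232}{\left(132 + 18\right)^{2}} = \frac{29232}{150^{2}} = \frac{29232}{22500} = 29232 \cdot \frac{1}{22500} = \frac{812}{625}$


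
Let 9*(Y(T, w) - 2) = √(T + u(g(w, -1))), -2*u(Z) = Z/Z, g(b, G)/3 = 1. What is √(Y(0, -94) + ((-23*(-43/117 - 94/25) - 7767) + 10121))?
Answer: √(372786908 + 8450*I*√2)/390 ≈ 49.507 + 0.0007935*I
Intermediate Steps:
g(b, G) = 3 (g(b, G) = 3*1 = 3)
u(Z) = -½ (u(Z) = -Z/(2*Z) = -½*1 = -½)
Y(T, w) = 2 + √(-½ + T)/9 (Y(T, w) = 2 + √(T - ½)/9 = 2 + √(-½ + T)/9)
√(Y(0, -94) + ((-23*(-43/117 - 94/25) - 7767) + 10121)) = √((2 + √(-2 + 4*0)/18) + ((-23*(-43/117 - 94/25) - 7767) + 10121)) = √((2 + √(-2 + 0)/18) + ((-23*(-43*1/117 - 94*1/25) - 7767) + 10121)) = √((2 + √(-2)/18) + ((-23*(-43/117 - 94/25) - 7767) + 10121)) = √((2 + (I*√2)/18) + ((-23*(-12073/2925) - 7767) + 10121)) = √((2 + I*√2/18) + ((277679/2925 - 7767) + 10121)) = √((2 + I*√2/18) + (-22440796/2925 + 10121)) = √((2 + I*√2/18) + 7163129/2925) = √(7168979/2925 + I*√2/18)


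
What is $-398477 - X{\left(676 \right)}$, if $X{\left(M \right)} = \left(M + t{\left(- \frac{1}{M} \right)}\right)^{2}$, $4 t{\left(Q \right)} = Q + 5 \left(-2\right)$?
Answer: $- \frac{6230072635281}{7311616} \approx -8.5208 \cdot 10^{5}$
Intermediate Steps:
$t{\left(Q \right)} = - \frac{5}{2} + \frac{Q}{4}$ ($t{\left(Q \right)} = \frac{Q + 5 \left(-2\right)}{4} = \frac{Q - 10}{4} = \frac{-10 + Q}{4} = - \frac{5}{2} + \frac{Q}{4}$)
$X{\left(M \right)} = \left(- \frac{5}{2} + M - \frac{1}{4 M}\right)^{2}$ ($X{\left(M \right)} = \left(M - \left(\frac{5}{2} - \frac{\left(-1\right) \frac{1}{M}}{4}\right)\right)^{2} = \left(M - \left(\frac{5}{2} + \frac{1}{4 M}\right)\right)^{2} = \left(- \frac{5}{2} + M - \frac{1}{4 M}\right)^{2}$)
$-398477 - X{\left(676 \right)} = -398477 - \frac{\left(-1 + 2 \cdot 676 \left(-5 + 2 \cdot 676\right)\right)^{2}}{16 \cdot 456976} = -398477 - \frac{1}{16} \cdot \frac{1}{456976} \left(-1 + 2 \cdot 676 \left(-5 + 1352\right)\right)^{2} = -398477 - \frac{1}{16} \cdot \frac{1}{456976} \left(-1 + 2 \cdot 676 \cdot 1347\right)^{2} = -398477 - \frac{1}{16} \cdot \frac{1}{456976} \left(-1 + 1821144\right)^{2} = -398477 - \frac{1}{16} \cdot \frac{1}{456976} \cdot 1821143^{2} = -398477 - \frac{1}{16} \cdot \frac{1}{456976} \cdot 3316561826449 = -398477 - \frac{3316561826449}{7311616} = - \frac{6230072635281}{7311616}$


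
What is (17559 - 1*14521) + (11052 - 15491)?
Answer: -1401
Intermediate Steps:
(17559 - 1*14521) + (11052 - 15491) = (17559 - 14521) - 4439 = 3038 - 4439 = -1401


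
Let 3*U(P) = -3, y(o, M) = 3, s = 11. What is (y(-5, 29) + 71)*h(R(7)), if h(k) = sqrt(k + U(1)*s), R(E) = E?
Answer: 148*I ≈ 148.0*I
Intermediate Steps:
U(P) = -1 (U(P) = (1/3)*(-3) = -1)
h(k) = sqrt(-11 + k) (h(k) = sqrt(k - 1*11) = sqrt(k - 11) = sqrt(-11 + k))
(y(-5, 29) + 71)*h(R(7)) = (3 + 71)*sqrt(-11 + 7) = 74*sqrt(-4) = 74*(2*I) = 148*I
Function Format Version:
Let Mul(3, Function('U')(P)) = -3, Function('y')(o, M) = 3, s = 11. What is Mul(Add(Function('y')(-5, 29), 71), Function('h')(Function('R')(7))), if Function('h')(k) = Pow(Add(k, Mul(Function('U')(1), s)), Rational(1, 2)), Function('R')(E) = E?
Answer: Mul(148, I) ≈ Mul(148.00, I)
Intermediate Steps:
Function('U')(P) = -1 (Function('U')(P) = Mul(Rational(1, 3), -3) = -1)
Function('h')(k) = Pow(Add(-11, k), Rational(1, 2)) (Function('h')(k) = Pow(Add(k, Mul(-1, 11)), Rational(1, 2)) = Pow(Add(k, -11), Rational(1, 2)) = Pow(Add(-11, k), Rational(1, 2)))
Mul(Add(Function('y')(-5, 29), 71), Function('h')(Function('R')(7))) = Mul(Add(3, 71), Pow(Add(-11, 7), Rational(1, 2))) = Mul(74, Pow(-4, Rational(1, 2))) = Mul(74, Mul(2, I)) = Mul(148, I)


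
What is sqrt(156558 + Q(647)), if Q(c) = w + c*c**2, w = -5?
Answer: 4*sqrt(16937286) ≈ 16462.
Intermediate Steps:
Q(c) = -5 + c**3 (Q(c) = -5 + c*c**2 = -5 + c**3)
sqrt(156558 + Q(647)) = sqrt(156558 + (-5 + 647**3)) = sqrt(156558 + (-5 + 270840023)) = sqrt(156558 + 270840018) = sqrt(270996576) = 4*sqrt(16937286)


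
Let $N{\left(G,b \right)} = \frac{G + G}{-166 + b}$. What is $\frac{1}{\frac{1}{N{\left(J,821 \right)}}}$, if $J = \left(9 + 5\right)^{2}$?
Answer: $\frac{392}{655} \approx 0.59847$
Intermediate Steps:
$J = 196$ ($J = 14^{2} = 196$)
$N{\left(G,b \right)} = \frac{2 G}{-166 + b}$
$\frac{1}{\frac{1}{N{\left(J,821 \right)}}} = \frac{1}{\frac{1}{2 \cdot 196 \frac{1}{-166 + 821}}} = \frac{1}{\frac{1}{2 \cdot 196 \cdot \frac{1}{655}}} = \frac{1}{\frac{1}{\frac{392}{655}}} = \frac{1}{\frac{655}{392}} = \frac{392}{655}$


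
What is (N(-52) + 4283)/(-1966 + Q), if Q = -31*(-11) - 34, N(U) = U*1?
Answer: -4231/1659 ≈ -2.5503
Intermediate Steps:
N(U) = U
Q = 307 (Q = 341 - 34 = 307)
(N(-52) + 4283)/(-1966 + Q) = (-52 + 4283)/(-1966 + 307) = 4231/(-1659) = 4231*(-1/1659) = -4231/1659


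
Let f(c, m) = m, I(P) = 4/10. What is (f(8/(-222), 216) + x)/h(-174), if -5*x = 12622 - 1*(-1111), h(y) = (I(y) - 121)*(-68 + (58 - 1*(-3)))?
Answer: -12653/4221 ≈ -2.9976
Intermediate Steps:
I(P) = ⅖ (I(P) = 4*(⅒) = ⅖)
h(y) = 4221/5 (h(y) = (⅖ - 121)*(-68 + (58 - 1*(-3))) = -603*(-68 + (58 + 3))/5 = -603*(-68 + 61)/5 = -603/5*(-7) = 4221/5)
x = -13733/5 (x = -(12622 - 1*(-1111))/5 = -(12622 + 1111)/5 = -⅕*13733 = -13733/5 ≈ -2746.6)
(f(8/(-222), 216) + x)/h(-174) = (216 - 13733/5)/(4221/5) = -12653/5*5/4221 = -12653/4221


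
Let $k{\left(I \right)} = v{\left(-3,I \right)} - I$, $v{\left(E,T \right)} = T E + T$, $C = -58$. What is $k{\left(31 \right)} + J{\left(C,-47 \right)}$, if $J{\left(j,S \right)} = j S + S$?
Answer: $2586$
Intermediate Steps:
$v{\left(E,T \right)} = T + E T$ ($v{\left(E,T \right)} = E T + T = T + E T$)
$J{\left(j,S \right)} = S + S j$ ($J{\left(j,S \right)} = S j + S = S + S j$)
$k{\left(I \right)} = - 3 I$ ($k{\left(I \right)} = I \left(1 - 3\right) - I = I \left(-2\right) - I = - 2 I - I = - 3 I$)
$k{\left(31 \right)} + J{\left(C,-47 \right)} = \left(-3\right) 31 - 47 \left(1 - 58\right) = -93 - -2679 = -93 + 2679 = 2586$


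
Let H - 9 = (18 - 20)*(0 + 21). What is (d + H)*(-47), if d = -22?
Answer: 2585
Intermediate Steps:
H = -33 (H = 9 + (18 - 20)*(0 + 21) = 9 - 2*21 = 9 - 42 = -33)
(d + H)*(-47) = (-22 - 33)*(-47) = -55*(-47) = 2585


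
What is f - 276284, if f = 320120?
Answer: 43836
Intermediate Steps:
f - 276284 = 320120 - 276284 = 43836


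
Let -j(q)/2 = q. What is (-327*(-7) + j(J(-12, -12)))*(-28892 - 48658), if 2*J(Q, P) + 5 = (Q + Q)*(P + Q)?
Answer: -133230900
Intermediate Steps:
J(Q, P) = -5/2 + Q*(P + Q) (J(Q, P) = -5/2 + ((Q + Q)*(P + Q))/2 = -5/2 + ((2*Q)*(P + Q))/2 = -5/2 + (2*Q*(P + Q))/2 = -5/2 + Q*(P + Q))
j(q) = -2*q
(-327*(-7) + j(J(-12, -12)))*(-28892 - 48658) = (-327*(-7) - 2*(-5/2 + (-12)² - 12*(-12)))*(-28892 - 48658) = (2289 - 2*(-5/2 + 144 + 144))*(-77550) = (2289 - 2*571/2)*(-77550) = (2289 - 571)*(-77550) = 1718*(-77550) = -133230900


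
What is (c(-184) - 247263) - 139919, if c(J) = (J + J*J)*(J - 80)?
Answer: -9276590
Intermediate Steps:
c(J) = (-80 + J)*(J + J**2) (c(J) = (J + J**2)*(-80 + J) = (-80 + J)*(J + J**2))
(c(-184) - 247263) - 139919 = (-184*(-80 + (-184)**2 - 79*(-184)) - 247263) - 139919 = (-184*(-80 + 33856 + 14536) - 247263) - 139919 = (-184*48312 - 247263) - 139919 = (-8889408 - 247263) - 139919 = -9136671 - 139919 = -9276590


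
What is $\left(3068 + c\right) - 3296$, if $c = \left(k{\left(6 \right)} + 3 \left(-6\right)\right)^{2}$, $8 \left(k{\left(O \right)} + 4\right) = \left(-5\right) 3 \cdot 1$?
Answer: $\frac{21889}{64} \approx 342.02$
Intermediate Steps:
$k{\left(O \right)} = - \frac{47}{8}$ ($k{\left(O \right)} = -4 + \frac{\left(-5\right) 3 \cdot 1}{8} = -4 + \frac{\left(-15\right) 1}{8} = -4 + \frac{1}{8} \left(-15\right) = -4 - \frac{15}{8} = - \frac{47}{8}$)
$c = \frac{36481}{64}$ ($c = \left(- \frac{47}{8} + 3 \left(-6\right)\right)^{2} = \left(- \frac{47}{8} - 18\right)^{2} = \left(- \frac{191}{8}\right)^{2} = \frac{36481}{64} \approx 570.02$)
$\left(3068 + c\right) - 3296 = \left(3068 + \frac{36481}{64}\right) - 3296 = \frac{232833}{64} - 3296 = \frac{21889}{64}$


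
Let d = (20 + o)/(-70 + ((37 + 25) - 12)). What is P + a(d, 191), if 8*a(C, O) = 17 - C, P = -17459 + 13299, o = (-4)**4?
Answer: -83123/20 ≈ -4156.1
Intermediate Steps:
o = 256
d = -69/5 (d = (20 + 256)/(-70 + ((37 + 25) - 12)) = 276/(-70 + (62 - 12)) = 276/(-70 + 50) = 276/(-20) = 276*(-1/20) = -69/5 ≈ -13.800)
P = -4160
a(C, O) = 17/8 - C/8 (a(C, O) = (17 - C)/8 = 17/8 - C/8)
P + a(d, 191) = -4160 + (17/8 - 1/8*(-69/5)) = -4160 + (17/8 + 69/40) = -4160 + 77/20 = -83123/20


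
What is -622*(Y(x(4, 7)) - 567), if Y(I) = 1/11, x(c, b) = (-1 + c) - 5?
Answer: 3878792/11 ≈ 3.5262e+5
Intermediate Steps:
x(c, b) = -6 + c
Y(I) = 1/11
-622*(Y(x(4, 7)) - 567) = -622*(1/11 - 567) = -622*(-6236/11) = 3878792/11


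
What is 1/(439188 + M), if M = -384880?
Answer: 1/54308 ≈ 1.8413e-5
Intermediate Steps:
1/(439188 + M) = 1/(439188 - 384880) = 1/54308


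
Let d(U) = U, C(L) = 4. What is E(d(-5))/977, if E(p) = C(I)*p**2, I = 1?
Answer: 100/977 ≈ 0.10235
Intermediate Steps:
E(p) = 4*p**2
E(d(-5))/977 = (4*(-5)**2)/977 = (4*25)*(1/977) = 100*(1/977) = 100/977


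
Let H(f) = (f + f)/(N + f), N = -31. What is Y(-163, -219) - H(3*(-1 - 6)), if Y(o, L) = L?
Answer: -5715/26 ≈ -219.81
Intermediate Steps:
H(f) = 2*f/(-31 + f) (H(f) = (f + f)/(-31 + f) = (2*f)/(-31 + f) = 2*f/(-31 + f))
Y(-163, -219) - H(3*(-1 - 6)) = -219 - 2*3*(-1 - 6)/(-31 + 3*(-1 - 6)) = -219 - 2*3*(-7)/(-31 + 3*(-7)) = -219 - 2*(-21)/(-31 - 21) = -219 - 2*(-21)/(-52) = -219 - 2*(-21)*(-1)/52 = -219 - 1*21/26 = -219 - 21/26 = -5715/26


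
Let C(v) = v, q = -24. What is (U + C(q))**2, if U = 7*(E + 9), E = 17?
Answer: 24964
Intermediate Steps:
U = 182 (U = 7*(17 + 9) = 7*26 = 182)
(U + C(q))**2 = (182 - 24)**2 = 158**2 = 24964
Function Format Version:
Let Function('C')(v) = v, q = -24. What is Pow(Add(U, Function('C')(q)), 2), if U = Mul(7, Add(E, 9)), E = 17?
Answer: 24964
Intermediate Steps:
U = 182 (U = Mul(7, Add(17, 9)) = Mul(7, 26) = 182)
Pow(Add(U, Function('C')(q)), 2) = Pow(Add(182, -24), 2) = Pow(158, 2) = 24964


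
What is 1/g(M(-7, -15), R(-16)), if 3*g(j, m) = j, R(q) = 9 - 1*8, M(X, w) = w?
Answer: -⅕ ≈ -0.20000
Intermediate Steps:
R(q) = 1 (R(q) = 9 - 8 = 1)
g(j, m) = j/3
1/g(M(-7, -15), R(-16)) = 1/((⅓)*(-15)) = 1/(-5) = -⅕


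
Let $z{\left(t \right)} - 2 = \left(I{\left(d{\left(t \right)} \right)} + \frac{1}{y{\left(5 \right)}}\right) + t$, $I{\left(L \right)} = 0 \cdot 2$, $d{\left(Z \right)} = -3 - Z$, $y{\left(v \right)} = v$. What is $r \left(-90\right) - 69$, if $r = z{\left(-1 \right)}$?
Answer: $-177$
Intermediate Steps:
$I{\left(L \right)} = 0$
$z{\left(t \right)} = \frac{11}{5} + t$ ($z{\left(t \right)} = 2 + \left(\left(0 + \frac{1}{5}\right) + t\right) = 2 + \left(\frac{1}{5} + t\right) = \frac{11}{5} + t$)
$r = \frac{6}{5}$ ($r = \frac{11}{5} - 1 = \frac{6}{5} \approx 1.2$)
$r \left(-90\right) - 69 = \frac{6}{5} \left(-90\right) - 69 = -108 - 69 = -177$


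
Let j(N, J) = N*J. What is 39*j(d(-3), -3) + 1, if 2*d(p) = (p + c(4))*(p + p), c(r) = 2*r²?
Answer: 10180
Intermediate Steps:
d(p) = p*(32 + p) (d(p) = ((p + 2*4²)*(p + p))/2 = ((p + 2*16)*(2*p))/2 = ((p + 32)*(2*p))/2 = ((32 + p)*(2*p))/2 = (2*p*(32 + p))/2 = p*(32 + p))
j(N, J) = J*N
39*j(d(-3), -3) + 1 = 39*(-(-9)*(32 - 3)) + 1 = 39*(-(-9)*29) + 1 = 39*(-3*(-87)) + 1 = 39*261 + 1 = 10179 + 1 = 10180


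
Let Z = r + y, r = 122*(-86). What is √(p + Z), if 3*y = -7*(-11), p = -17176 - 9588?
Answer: I*√335073/3 ≈ 192.95*I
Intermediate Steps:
r = -10492
p = -26764
y = 77/3 (y = (-7*(-11))/3 = (⅓)*77 = 77/3 ≈ 25.667)
Z = -31399/3 (Z = -10492 + 77/3 = -31399/3 ≈ -10466.)
√(p + Z) = √(-26764 - 31399/3) = √(-111691/3) = I*√335073/3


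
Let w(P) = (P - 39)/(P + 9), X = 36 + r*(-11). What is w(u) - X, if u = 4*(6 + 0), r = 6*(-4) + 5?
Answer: -2700/11 ≈ -245.45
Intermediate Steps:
r = -19 (r = -24 + 5 = -19)
u = 24 (u = 4*6 = 24)
X = 245 (X = 36 - 19*(-11) = 36 + 209 = 245)
w(P) = (-39 + P)/(9 + P)
w(u) - X = (-39 + 24)/(9 + 24) - 1*245 = -15/33 - 245 = (1/33)*(-15) - 245 = -5/11 - 245 = -2700/11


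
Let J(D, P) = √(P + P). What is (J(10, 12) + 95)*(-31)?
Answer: -2945 - 62*√6 ≈ -3096.9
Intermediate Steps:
J(D, P) = √2*√P (J(D, P) = √(2*P) = √2*√P)
(J(10, 12) + 95)*(-31) = (√2*√12 + 95)*(-31) = (√2*(2*√3) + 95)*(-31) = (2*√6 + 95)*(-31) = (95 + 2*√6)*(-31) = -2945 - 62*√6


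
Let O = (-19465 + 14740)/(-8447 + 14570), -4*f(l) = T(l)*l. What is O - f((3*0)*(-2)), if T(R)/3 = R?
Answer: -1575/2041 ≈ -0.77168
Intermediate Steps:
T(R) = 3*R
f(l) = -3*l²/4 (f(l) = -3*l*l/4 = -3*l²/4)
O = -1575/2041 (O = -4725/6123 = -4725*1/6123 = -1575/2041 ≈ -0.77168)
O - f((3*0)*(-2)) = -1575/2041 - (-3)*((3*0)*(-2))²/4 = -1575/2041 - (-3)*(0*(-2))²/4 = -1575/2041 - (-3)*0²/4 = -1575/2041 - (-3)*0/4 = -1575/2041 - 1*0 = -1575/2041 + 0 = -1575/2041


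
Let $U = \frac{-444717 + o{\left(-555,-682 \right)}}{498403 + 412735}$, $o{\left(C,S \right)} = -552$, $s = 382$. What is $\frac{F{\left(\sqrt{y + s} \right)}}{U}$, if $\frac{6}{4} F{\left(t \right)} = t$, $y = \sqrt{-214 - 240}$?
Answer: $- \frac{17692 \sqrt{382 + i \sqrt{454}}}{12969} \approx -26.673 - 0.74331 i$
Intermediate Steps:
$y = i \sqrt{454}$ ($y = \sqrt{-454} = i \sqrt{454} \approx 21.307 i$)
$F{\left(t \right)} = \frac{2 t}{3}$
$U = - \frac{4323}{8846}$ ($U = \frac{-444717 - 552}{498403 + 412735} = - \frac{445269}{911138} = \left(-445269\right) \frac{1}{911138} = - \frac{4323}{8846} \approx -0.4887$)
$\frac{F{\left(\sqrt{y + s} \right)}}{U} = \frac{\frac{2}{3} \sqrt{i \sqrt{454} + 382}}{- \frac{4323}{8846}} = \frac{2 \sqrt{382 + i \sqrt{454}}}{3} \left(- \frac{8846}{4323}\right) = - \frac{17692 \sqrt{382 + i \sqrt{454}}}{12969}$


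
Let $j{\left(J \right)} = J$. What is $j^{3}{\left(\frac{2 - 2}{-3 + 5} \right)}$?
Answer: $0$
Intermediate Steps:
$j^{3}{\left(\frac{2 - 2}{-3 + 5} \right)} = \left(\frac{2 - 2}{-3 + 5}\right)^{3} = \left(\frac{0}{2}\right)^{3} = \left(0 \cdot \frac{1}{2}\right)^{3} = 0^{3} = 0$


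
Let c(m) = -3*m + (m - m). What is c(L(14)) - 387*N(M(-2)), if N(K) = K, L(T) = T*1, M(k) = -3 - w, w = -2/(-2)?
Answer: 1506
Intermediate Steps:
w = 1 (w = -2*(-½) = 1)
M(k) = -4 (M(k) = -3 - 1*1 = -3 - 1 = -4)
L(T) = T
c(m) = -3*m (c(m) = -3*m + 0 = -3*m)
c(L(14)) - 387*N(M(-2)) = -3*14 - 387*(-4) = -42 - 1*(-1548) = -42 + 1548 = 1506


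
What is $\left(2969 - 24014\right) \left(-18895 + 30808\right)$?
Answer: $-250709085$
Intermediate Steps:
$\left(2969 - 24014\right) \left(-18895 + 30808\right) = \left(-21045\right) 11913 = -250709085$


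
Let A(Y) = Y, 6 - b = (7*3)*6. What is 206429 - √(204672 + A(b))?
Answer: 206429 - 6*√5682 ≈ 2.0598e+5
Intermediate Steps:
b = -120 (b = 6 - 7*3*6 = 6 - 21*6 = 6 - 1*126 = 6 - 126 = -120)
206429 - √(204672 + A(b)) = 206429 - √(204672 - 120) = 206429 - √204552 = 206429 - 6*√5682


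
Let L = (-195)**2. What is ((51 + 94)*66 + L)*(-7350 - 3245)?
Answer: -504269025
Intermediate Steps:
L = 38025
((51 + 94)*66 + L)*(-7350 - 3245) = ((51 + 94)*66 + 38025)*(-7350 - 3245) = (145*66 + 38025)*(-10595) = (9570 + 38025)*(-10595) = 47595*(-10595) = -504269025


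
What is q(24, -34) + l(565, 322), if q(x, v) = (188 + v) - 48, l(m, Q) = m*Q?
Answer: 182036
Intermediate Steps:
l(m, Q) = Q*m
q(x, v) = 140 + v
q(24, -34) + l(565, 322) = (140 - 34) + 322*565 = 106 + 181930 = 182036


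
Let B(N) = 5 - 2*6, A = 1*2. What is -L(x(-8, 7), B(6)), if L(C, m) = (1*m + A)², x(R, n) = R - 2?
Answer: -25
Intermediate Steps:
x(R, n) = -2 + R
A = 2
B(N) = -7 (B(N) = 5 - 12 = -7)
L(C, m) = (2 + m)² (L(C, m) = (1*m + 2)² = (m + 2)² = (2 + m)²)
-L(x(-8, 7), B(6)) = -(2 - 7)² = -1*(-5)² = -1*25 = -25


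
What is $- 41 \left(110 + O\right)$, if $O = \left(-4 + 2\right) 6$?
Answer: $-4018$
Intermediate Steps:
$O = -12$ ($O = \left(-2\right) 6 = -12$)
$- 41 \left(110 + O\right) = - 41 \left(110 - 12\right) = \left(-41\right) 98 = -4018$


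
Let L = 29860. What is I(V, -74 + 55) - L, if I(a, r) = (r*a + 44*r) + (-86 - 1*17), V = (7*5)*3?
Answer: -32794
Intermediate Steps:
V = 105 (V = 35*3 = 105)
I(a, r) = -103 + 44*r + a*r (I(a, r) = (a*r + 44*r) + (-86 - 17) = (44*r + a*r) - 103 = -103 + 44*r + a*r)
I(V, -74 + 55) - L = (-103 + 44*(-74 + 55) + 105*(-74 + 55)) - 1*29860 = (-103 + 44*(-19) + 105*(-19)) - 29860 = (-103 - 836 - 1995) - 29860 = -2934 - 29860 = -32794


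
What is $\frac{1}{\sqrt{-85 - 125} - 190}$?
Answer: $- \frac{19}{3631} - \frac{i \sqrt{210}}{36310} \approx -0.0052327 - 0.0003991 i$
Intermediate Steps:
$\frac{1}{\sqrt{-85 - 125} - 190} = \frac{1}{\sqrt{-210} - 190} = \frac{1}{i \sqrt{210} - 190} = \frac{1}{-190 + i \sqrt{210}}$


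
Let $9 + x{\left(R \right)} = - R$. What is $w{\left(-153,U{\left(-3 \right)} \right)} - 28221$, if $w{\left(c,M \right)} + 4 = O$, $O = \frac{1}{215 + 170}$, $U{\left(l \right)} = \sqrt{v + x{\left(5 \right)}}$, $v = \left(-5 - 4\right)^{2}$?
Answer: $- \frac{10866624}{385} \approx -28225.0$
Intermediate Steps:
$x{\left(R \right)} = -9 - R$
$v = 81$ ($v = \left(-9\right)^{2} = 81$)
$U{\left(l \right)} = \sqrt{67}$ ($U{\left(l \right)} = \sqrt{81 - 14} = \sqrt{67}$)
$O = \frac{1}{385} \approx 0.0025974$
$w{\left(c,M \right)} = - \frac{1539}{385}$ ($w{\left(c,M \right)} = -4 + \frac{1}{385} = - \frac{1539}{385}$)
$w{\left(-153,U{\left(-3 \right)} \right)} - 28221 = - \frac{1539}{385} - 28221 = - \frac{10866624}{385}$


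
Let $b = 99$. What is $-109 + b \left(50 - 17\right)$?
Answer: $3158$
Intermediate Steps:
$-109 + b \left(50 - 17\right) = -109 + 99 \left(50 - 17\right) = -109 + 99 \cdot 33 = -109 + 3267 = 3158$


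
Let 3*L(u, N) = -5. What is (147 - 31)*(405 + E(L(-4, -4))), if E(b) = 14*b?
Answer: 132820/3 ≈ 44273.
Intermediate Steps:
L(u, N) = -5/3 (L(u, N) = (1/3)*(-5) = -5/3)
(147 - 31)*(405 + E(L(-4, -4))) = (147 - 31)*(405 + 14*(-5/3)) = 116*(405 - 70/3) = 116*(1145/3) = 132820/3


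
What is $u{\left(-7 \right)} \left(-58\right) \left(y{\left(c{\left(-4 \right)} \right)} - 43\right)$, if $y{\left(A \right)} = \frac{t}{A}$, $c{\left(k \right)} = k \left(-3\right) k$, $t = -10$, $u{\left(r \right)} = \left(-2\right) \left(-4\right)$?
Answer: $\frac{59566}{3} \approx 19855.0$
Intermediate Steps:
$u{\left(r \right)} = 8$
$c{\left(k \right)} = - 3 k^{2}$ ($c{\left(k \right)} = - 3 k k = - 3 k^{2}$)
$y{\left(A \right)} = - \frac{10}{A}$
$u{\left(-7 \right)} \left(-58\right) \left(y{\left(c{\left(-4 \right)} \right)} - 43\right) = 8 \left(-58\right) \left(- \frac{10}{\left(-3\right) \left(-4\right)^{2}} - 43\right) = - 464 \left(- \frac{10}{\left(-3\right) 16} - 43\right) = - 464 \left(- \frac{10}{-48} - 43\right) = - 464 \left(\left(-10\right) \left(- \frac{1}{48}\right) - 43\right) = - 464 \left(\frac{5}{24} - 43\right) = \left(-464\right) \left(- \frac{1027}{24}\right) = \frac{59566}{3}$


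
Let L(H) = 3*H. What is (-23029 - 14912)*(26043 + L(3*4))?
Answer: -989463339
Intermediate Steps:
(-23029 - 14912)*(26043 + L(3*4)) = (-23029 - 14912)*(26043 + 3*(3*4)) = -37941*(26043 + 3*12) = -37941*(26043 + 36) = -37941*26079 = -989463339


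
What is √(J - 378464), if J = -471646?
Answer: I*√850110 ≈ 922.01*I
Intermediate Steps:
√(J - 378464) = √(-471646 - 378464) = √(-850110) = I*√850110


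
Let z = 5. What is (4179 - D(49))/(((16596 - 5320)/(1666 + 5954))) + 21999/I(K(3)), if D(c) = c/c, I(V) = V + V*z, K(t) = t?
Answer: 68426267/16914 ≈ 4045.5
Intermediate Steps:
I(V) = 6*V (I(V) = V + V*5 = V + 5*V = 6*V)
D(c) = 1
(4179 - D(49))/(((16596 - 5320)/(1666 + 5954))) + 21999/I(K(3)) = (4179 - 1*1)/(((16596 - 5320)/(1666 + 5954))) + 21999/((6*3)) = (4179 - 1)/((11276/7620)) + 21999/18 = 4178/((11276*(1/7620))) + 21999*(1/18) = 4178/(2819/1905) + 7333/6 = 4178*(1905/2819) + 7333/6 = 7959090/2819 + 7333/6 = 68426267/16914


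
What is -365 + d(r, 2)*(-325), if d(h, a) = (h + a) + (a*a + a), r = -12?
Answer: 935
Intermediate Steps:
d(h, a) = h + a² + 2*a (d(h, a) = (a + h) + (a² + a) = (a + h) + (a + a²) = h + a² + 2*a)
-365 + d(r, 2)*(-325) = -365 + (-12 + 2² + 2*2)*(-325) = -365 + (-12 + 4 + 4)*(-325) = -365 - 4*(-325) = -365 + 1300 = 935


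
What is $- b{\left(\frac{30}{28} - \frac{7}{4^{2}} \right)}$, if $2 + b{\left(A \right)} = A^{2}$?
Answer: $\frac{20047}{12544} \approx 1.5981$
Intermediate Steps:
$b{\left(A \right)} = -2 + A^{2}$
$- b{\left(\frac{30}{28} - \frac{7}{4^{2}} \right)} = - (-2 + \left(\frac{30}{28} - \frac{7}{4^{2}}\right)^{2}) = - (-2 + \left(30 \cdot \frac{1}{28} - \frac{7}{16}\right)^{2}) = - (-2 + \left(\frac{15}{14} - \frac{7}{16}\right)^{2}) = - (-2 + \left(\frac{71}{112}\right)^{2}) = - (-2 + \frac{5041}{12544}) = \left(-1\right) \left(- \frac{20047}{12544}\right) = \frac{20047}{12544}$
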